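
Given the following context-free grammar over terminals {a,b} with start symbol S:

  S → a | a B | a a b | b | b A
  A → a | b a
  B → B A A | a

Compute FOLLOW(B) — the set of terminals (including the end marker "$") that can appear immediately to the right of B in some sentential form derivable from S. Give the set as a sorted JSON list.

FIRST iteration:
[1]
  A via A→a: +{a}
  A via A→b a: +{b}
  B via B→a: +{a}
  S via S→a: +{a}
  S via S→b: +{b}
  S: {a,b}  A: {a,b}  B: {a}
[2] done
  S: {a,b}  A: {a,b}  B: {a}

Compute FOLLOW by fixpoint:
FOLLOW(S) := {$}
round 1:
  B→B A A: FOLLOW(B) ⊇ FIRST(A) = {a,b}; new: +{a,b}
  B→B A A: FOLLOW(A) ⊇ FIRST(A) = {a,b}; new: +{a,b}
  S→a B: FOLLOW(B) ⊇ FOLLOW(S) ⊇ {$}; new: +{$}
  S→b A: FOLLOW(A) ⊇ FOLLOW(S) ⊇ {$}; new: +{$}
  FOLLOW(S)={$}  FOLLOW(A)={$,a,b}  FOLLOW(B)={$,a,b}
round 2: (stable)
  FOLLOW(S)={$}  FOLLOW(A)={$,a,b}  FOLLOW(B)={$,a,b}

FOLLOW(B) = ["$", "a", "b"]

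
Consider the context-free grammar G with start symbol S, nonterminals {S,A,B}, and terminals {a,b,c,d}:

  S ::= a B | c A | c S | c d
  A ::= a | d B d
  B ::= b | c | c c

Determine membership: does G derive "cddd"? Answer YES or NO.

CNF form of G:
  S -> T1 A | T1 S | T1 T0 | T2 B
  A -> T0 X3 | a
  B -> T1 T1 | b | c
  T0 -> d
  T1 -> c
  T2 -> a
  X3 -> B T0

Fill CYK table bottom-up:
  [0..0]={B,T1}  "c"  orig:{B}
  [1..1]={T0}  "d"  orig:{}
  [2..2]={T0}  "d"  orig:{}
  [3..3]={T0}  "d"  orig:{}
  [0..1]={S,X3}  "cd"  orig:{S}
  [1..2]=∅  "dd"
  [2..3]=∅  "dd"
  [0..2]=∅  "cdd"
  [1..3]=∅  "ddd"
  [0..3]=∅  "cddd"

S ∉ T[0,3] ⇒ NO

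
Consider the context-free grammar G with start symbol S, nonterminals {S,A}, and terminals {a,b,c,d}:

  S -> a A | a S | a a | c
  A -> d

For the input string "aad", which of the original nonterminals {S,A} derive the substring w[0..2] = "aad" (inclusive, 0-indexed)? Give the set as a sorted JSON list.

Convert to CNF:
  S -> T0 A | T0 S | T0 T0 | c
  A -> d
  T0 -> a

CYK table (by increasing span) (cells [i..j] with 0 ≤ i ≤ j ≤ 2 only):
  cell(0,0) a: {T0}  orig:{}
  cell(1,1) a: {T0}  orig:{}
  cell(2,2) d: {A}
  cell(0,1) aa: {S}
  cell(1,2) ad: {S}
  cell(0,2) aad: {S}

Original NTs in T[0,2] deriving "aad": ["S"]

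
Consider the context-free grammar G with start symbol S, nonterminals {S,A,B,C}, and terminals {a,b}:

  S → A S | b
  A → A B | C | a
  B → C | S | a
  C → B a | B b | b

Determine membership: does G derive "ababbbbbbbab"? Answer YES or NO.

Convert to CNF:
  S -> A S | b
  A -> A B | B T0 | B T1 | a | b
  B -> A S | B T0 | B T1 | a | b
  C -> B T0 | B T1 | b
  T0 -> a
  T1 -> b

CYK table (by increasing span):
  T[0,0] 'a' = {A,B,T0}  orig:{A,B}
  T[1,1] 'b' = {A,B,C,S,T1}  orig:{A,B,C,S}
  T[2,2] 'a' = {A,B,T0}  orig:{A,B}
  T[3,3] 'b' = {A,B,C,S,T1}  orig:{A,B,C,S}
  T[4,4] 'b' = {A,B,C,S,T1}  orig:{A,B,C,S}
  T[5,5] 'b' = {A,B,C,S,T1}  orig:{A,B,C,S}
  T[6,6] 'b' = {A,B,C,S,T1}  orig:{A,B,C,S}
  T[7,7] 'b' = {A,B,C,S,T1}  orig:{A,B,C,S}
  T[8,8] 'b' = {A,B,C,S,T1}  orig:{A,B,C,S}
  T[9,9] 'b' = {A,B,C,S,T1}  orig:{A,B,C,S}
  T[10,10] 'a' = {A,B,T0}  orig:{A,B}
  T[11,11] 'b' = {A,B,C,S,T1}  orig:{A,B,C,S}
  T[0,1] 'ab' = {A,B,C,S}
  T[1,2] 'ba' = {A,B,C}
  T[2,3] 'ab' = {A,B,C,S}
  T[3,4] 'bb' = {A,B,C,S}
  T[4,5] 'bb' = {A,B,C,S}
  T[5,6] 'bb' = {A,B,C,S}
  T[6,7] 'bb' = {A,B,C,S}
  T[7,8] 'bb' = {A,B,C,S}
  T[8,9] 'bb' = {A,B,C,S}
  T[9,10] 'ba' = {A,B,C}
  T[10,11] 'ab' = {A,B,C,S}
  T[0,2] 'aba' = {A,B,C}
  T[1,3] 'bab' = {A,B,C,S}
  T[2,4] 'abb' = {A,B,C,S}
  T[3,5] 'bbb' = {A,B,C,S}
  T[4,6] 'bbb' = {A,B,C,S}
  T[5,7] 'bbb' = {A,B,C,S}
  T[6,8] 'bbb' = {A,B,C,S}
  T[7,9] 'bbb' = {A,B,C,S}
  T[8,10] 'bba' = {A,B,C}
  T[9,11] 'bab' = {A,B,C,S}
  T[0,3] 'abab' = {A,B,C,S}
  T[1,4] 'babb' = {A,B,C,S}
  T[2,5] 'abbb' = {A,B,C,S}
  T[3,6] 'bbbb' = {A,B,C,S}
  T[4,7] 'bbbb' = {A,B,C,S}
  T[5,8] 'bbbb' = {A,B,C,S}
  T[6,9] 'bbbb' = {A,B,C,S}
  T[7,10] 'bbba' = {A,B,C}
  T[8,11] 'bbab' = {A,B,C,S}
  T[0,4] 'ababb' = {A,B,C,S}
  T[1,5] 'babbb' = {A,B,C,S}
  T[2,6] 'abbbb' = {A,B,C,S}
  T[3,7] 'bbbbb' = {A,B,C,S}
  T[4,8] 'bbbbb' = {A,B,C,S}
  T[5,9] 'bbbbb' = {A,B,C,S}
  T[6,10] 'bbbba' = {A,B,C}
  T[7,11] 'bbbab' = {A,B,C,S}
  T[0,5] 'ababbb' = {A,B,C,S}
  T[1,6] 'babbbb' = {A,B,C,S}
  T[2,7] 'abbbbb' = {A,B,C,S}
  T[3,8] 'bbbbbb' = {A,B,C,S}
  T[4,9] 'bbbbbb' = {A,B,C,S}
  T[5,10] 'bbbbba' = {A,B,C}
  T[6,11] 'bbbbab' = {A,B,C,S}
  T[0,6] 'ababbbb' = {A,B,C,S}
  T[1,7] 'babbbbb' = {A,B,C,S}
  T[2,8] 'abbbbbb' = {A,B,C,S}
  T[3,9] 'bbbbbbb' = {A,B,C,S}
  T[4,10] 'bbbbbba' = {A,B,C}
  T[5,11] 'bbbbbab' = {A,B,C,S}
  T[0,7] 'ababbbbb' = {A,B,C,S}
  T[1,8] 'babbbbbb' = {A,B,C,S}
  T[2,9] 'abbbbbbb' = {A,B,C,S}
  T[3,10] 'bbbbbbba' = {A,B,C}
  T[4,11] 'bbbbbbab' = {A,B,C,S}
  T[0,8] 'ababbbbbb' = {A,B,C,S}
  T[1,9] 'babbbbbbb' = {A,B,C,S}
  T[2,10] 'abbbbbbba' = {A,B,C}
  T[3,11] 'bbbbbbbab' = {A,B,C,S}
  T[0,9] 'ababbbbbbb' = {A,B,C,S}
  T[1,10] 'babbbbbbba' = {A,B,C}
  T[2,11] 'abbbbbbbab' = {A,B,C,S}
  T[0,10] 'ababbbbbbba' = {A,B,C}
  T[1,11] 'babbbbbbbab' = {A,B,C,S}
  T[0,11] 'ababbbbbbbab' = {A,B,C,S}

S ∈ T[0,11] ⇒ YES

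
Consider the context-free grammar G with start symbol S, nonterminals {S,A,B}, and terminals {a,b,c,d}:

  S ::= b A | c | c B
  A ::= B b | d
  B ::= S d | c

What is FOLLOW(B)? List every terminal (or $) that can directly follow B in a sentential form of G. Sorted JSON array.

FIRST sets, iterate to fixpoint:
round 1:
  A via A→d: +{d}
  B via B→c: +{c}
  S via S→b A: +{b}
  S via S→c: +{c}
  FIRST[S]={b,c}  FIRST[A]={d}  FIRST[B]={c}
round 2:
  A via A→B b: +{c}
  B via B→S d: +{b}
  FIRST[S]={b,c}  FIRST[A]={c,d}  FIRST[B]={b,c}
round 3:
  A via A→B b: +{b}
  FIRST[S]={b,c}  FIRST[A]={b,c,d}  FIRST[B]={b,c}
round 4: (no change)
  FIRST[S]={b,c}  FIRST[A]={b,c,d}  FIRST[B]={b,c}

Compute FOLLOW by fixpoint:
initialize: $ ∈ FOLLOW(S)
iter 1:
  A→B b: FOLLOW(B) ⊇ FIRST(b) = {b}; new: +{b}
  B→S d: FOLLOW(S) ⊇ FIRST(d) = {d}; new: +{d}
  S→b A: FOLLOW(A) ⊇ FOLLOW(S) ⊇ {$,d}; new: +{$,d}
  S→c B: FOLLOW(B) ⊇ FOLLOW(S) ⊇ {$,d}; new: +{$,d}
  FOLLOW(S)={$,d}  FOLLOW(A)={$,d}  FOLLOW(B)={$,b,d}
iter 2: (stable)
  FOLLOW(S)={$,d}  FOLLOW(A)={$,d}  FOLLOW(B)={$,b,d}

FOLLOW(B) = ["$", "b", "d"]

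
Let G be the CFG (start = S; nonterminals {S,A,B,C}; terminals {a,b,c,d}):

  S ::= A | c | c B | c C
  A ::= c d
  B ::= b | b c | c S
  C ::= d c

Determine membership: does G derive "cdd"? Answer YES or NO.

Convert to CNF:
  S -> T0 B | T0 C | T0 T1 | c
  A -> T0 T1
  B -> T0 S | T2 T0 | b
  C -> T1 T0
  T0 -> c
  T1 -> d
  T2 -> b

CYK table (by increasing span):
  cell(0,0) c: {S,T0}  orig:{S}
  cell(1,1) d: {T1}  orig:{}
  cell(2,2) d: {T1}  orig:{}
  cell(0,1) cd: {A,S}
  cell(1,2) dd: ∅
  cell(0,2) cdd: ∅

S ∉ T[0,2] ⇒ NO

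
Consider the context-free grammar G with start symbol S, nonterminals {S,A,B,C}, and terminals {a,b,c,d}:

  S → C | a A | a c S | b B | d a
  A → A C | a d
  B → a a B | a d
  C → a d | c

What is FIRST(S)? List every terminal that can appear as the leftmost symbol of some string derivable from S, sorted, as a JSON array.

FIRST iteration:
round 1:
  A via A→a d: +{a}
  B via B→a a B: +{a}
  C via C→a d: +{a}
  C via C→c: +{c}
  S via S→C: +{a,c}
  S via S→b B: +{b}
  S via S→d a: +{d}
  FIRST(S)={a,b,c,d}  FIRST(A)={a}  FIRST(B)={a}  FIRST(C)={a,c}
round 2: (no change)
  FIRST(S)={a,b,c,d}  FIRST(A)={a}  FIRST(B)={a}  FIRST(C)={a,c}

FIRST(S) = ["a", "b", "c", "d"]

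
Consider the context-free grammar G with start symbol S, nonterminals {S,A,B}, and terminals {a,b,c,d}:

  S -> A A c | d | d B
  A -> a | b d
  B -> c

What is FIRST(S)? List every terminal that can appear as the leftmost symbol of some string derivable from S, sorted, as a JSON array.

Compute FIRST by fixpoint:
pass 1:
  A via A→a: +{a}
  A via A→b d: +{b}
  B via B→c: +{c}
  S via S→A A c: +{a,b}
  S via S→d: +{d}
  FIRST(S)={a,b,d}  FIRST(A)={a,b}  FIRST(B)={c}
pass 2: (no change)
  FIRST(S)={a,b,d}  FIRST(A)={a,b}  FIRST(B)={c}

FIRST(S) = ["a", "b", "d"]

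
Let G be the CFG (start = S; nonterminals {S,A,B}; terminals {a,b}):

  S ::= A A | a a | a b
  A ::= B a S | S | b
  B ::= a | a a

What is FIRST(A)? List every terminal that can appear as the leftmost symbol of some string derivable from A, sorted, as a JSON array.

FIRST sets, iterate to fixpoint:
iter 1:
  A via A→b: +{b}
  B via B→a: +{a}
  S via S→A A: +{b}
  S via S→a a: +{a}
  FIRST[S]={a,b}  FIRST[A]={b}  FIRST[B]={a}
iter 2:
  A via A→B a S: +{a}
  FIRST[S]={a,b}  FIRST[A]={a,b}  FIRST[B]={a}
iter 3: (no change)
  FIRST[S]={a,b}  FIRST[A]={a,b}  FIRST[B]={a}

FIRST(A) = ["a", "b"]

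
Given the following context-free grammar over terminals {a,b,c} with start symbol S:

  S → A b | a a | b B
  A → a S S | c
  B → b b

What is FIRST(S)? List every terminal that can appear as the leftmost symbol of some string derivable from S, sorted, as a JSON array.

FIRST iteration:
round 1:
  A via A→a S S: +{a}
  A via A→c: +{c}
  B via B→b b: +{b}
  S via S→A b: +{a,c}
  S via S→b B: +{b}
  FIRST(S)={a,b,c}  FIRST(A)={a,c}  FIRST(B)={b}
round 2: (stable)
  FIRST(S)={a,b,c}  FIRST(A)={a,c}  FIRST(B)={b}

FIRST(S) = ["a", "b", "c"]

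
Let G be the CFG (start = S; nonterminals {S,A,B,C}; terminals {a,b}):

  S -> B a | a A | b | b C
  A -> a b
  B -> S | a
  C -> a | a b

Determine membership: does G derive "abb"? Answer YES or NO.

CNF form of G:
  S -> B T0 | T0 A | T1 C | b
  A -> T0 T1
  B -> B T0 | T0 A | T1 C | a | b
  C -> T0 T1 | a
  T0 -> a
  T1 -> b

Fill CYK table bottom-up:
  [0..0]={B,C,T0}  "a"  orig:{B,C}
  [1..1]={B,S,T1}  "b"  orig:{B,S}
  [2..2]={B,S,T1}  "b"  orig:{B,S}
  [0..1]={A,C}  "ab"
  [1..2]=∅  "bb"
  [0..2]=∅  "abb"

S ∉ T[0,2] ⇒ NO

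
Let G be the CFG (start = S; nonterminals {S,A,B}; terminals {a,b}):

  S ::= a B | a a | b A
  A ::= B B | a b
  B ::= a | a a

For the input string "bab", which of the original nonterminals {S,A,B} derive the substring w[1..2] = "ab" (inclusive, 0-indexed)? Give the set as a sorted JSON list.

Convert to CNF:
  S -> T0 B | T0 T0 | T1 A
  A -> B B | T0 T1
  B -> T0 T0 | a
  T0 -> a
  T1 -> b

Fill CYK table bottom-up — only the sub-triangle for w[1..2]:
  [1..1]={B,T0}  "a"  orig:{B}
  [2..2]={T1}  "b"  orig:{}
  [1..2]={A}  "ab"

Original NTs in T[1,2] deriving "ab": ["A"]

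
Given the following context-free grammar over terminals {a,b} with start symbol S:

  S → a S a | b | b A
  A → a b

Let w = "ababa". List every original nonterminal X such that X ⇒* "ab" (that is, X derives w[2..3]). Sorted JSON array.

Convert to CNF:
  S -> T0 X2 | T1 A | b
  A -> T0 T1
  T0 -> a
  T1 -> b
  X2 -> S T0

Fill CYK table bottom-up, restricted to cells inside w[2..3]:
  T[2,2] 'a' = {T0}  orig:{}
  T[3,3] 'b' = {S,T1}  orig:{S}
  T[2,3] 'ab' = {A}

Original NTs in T[2,3] deriving "ab": ["A"]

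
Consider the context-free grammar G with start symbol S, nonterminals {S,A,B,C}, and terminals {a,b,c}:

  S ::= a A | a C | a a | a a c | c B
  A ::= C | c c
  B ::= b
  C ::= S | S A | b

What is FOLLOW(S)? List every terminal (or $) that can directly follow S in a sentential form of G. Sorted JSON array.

FIRST sets, iterate to fixpoint:
iter 1:
  A via A→c c: +{c}
  B via B→b: +{b}
  C via C→b: +{b}
  S via S→a A: +{a}
  S via S→c B: +{c}
  S: {a,c}  A: {c}  B: {b}  C: {b}
iter 2:
  A via A→C: +{b}
  C via C→S: +{a,c}
  S: {a,c}  A: {b,c}  B: {b}  C: {a,b,c}
iter 3:
  A via A→C: +{a}
  S: {a,c}  A: {a,b,c}  B: {b}  C: {a,b,c}
iter 4: (stable)
  S: {a,c}  A: {a,b,c}  B: {b}  C: {a,b,c}

FOLLOW sets:
FOLLOW(S) := {$}
[1]
  C→S A: FOLLOW(S) ⊇ FIRST(A) = {a,b,c}; new: +{a,b,c}
  S→a A: FOLLOW(A) ⊇ FOLLOW(S) ⊇ {$,a,b,c}; new: +{$,a,b,c}
  S→a C: FOLLOW(C) ⊇ FOLLOW(S) ⊇ {$,a,b,c}; new: +{$,a,b,c}
  S→c B: FOLLOW(B) ⊇ FOLLOW(S) ⊇ {$,a,b,c}; new: +{$,a,b,c}
  FOLLOW[S]={$,a,b,c}  FOLLOW[A]={$,a,b,c}  FOLLOW[B]={$,a,b,c}  FOLLOW[C]={$,a,b,c}
[2] (stable)
  FOLLOW[S]={$,a,b,c}  FOLLOW[A]={$,a,b,c}  FOLLOW[B]={$,a,b,c}  FOLLOW[C]={$,a,b,c}

FOLLOW(S) = ["$", "a", "b", "c"]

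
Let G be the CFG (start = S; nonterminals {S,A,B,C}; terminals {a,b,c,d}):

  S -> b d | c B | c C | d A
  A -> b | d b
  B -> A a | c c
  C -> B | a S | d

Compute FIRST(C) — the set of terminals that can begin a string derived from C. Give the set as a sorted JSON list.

FIRST iteration:
round 1:
  A via A→b: +{b}
  A via A→d b: +{d}
  B via B→A a: +{b,d}
  B via B→c c: +{c}
  C via C→B: +{b,c,d}
  C via C→a S: +{a}
  S via S→b d: +{b}
  S via S→c B: +{c}
  S via S→d A: +{d}
  S: {b,c,d}  A: {b,d}  B: {b,c,d}  C: {a,b,c,d}
round 2: — fixpoint
  S: {b,c,d}  A: {b,d}  B: {b,c,d}  C: {a,b,c,d}

FIRST(C) = ["a", "b", "c", "d"]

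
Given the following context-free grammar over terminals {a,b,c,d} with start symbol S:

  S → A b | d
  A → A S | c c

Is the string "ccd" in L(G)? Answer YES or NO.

CNF form of G:
  S -> A T1 | d
  A -> A S | T0 T0
  T0 -> c
  T1 -> b

CYK table (by increasing span):
  T[0,0] 'c' = {T0}  orig:{}
  T[1,1] 'c' = {T0}  orig:{}
  T[2,2] 'd' = {S}
  T[0,1] 'cc' = {A}
  T[1,2] 'cd' = ∅
  T[0,2] 'ccd' = {A}

S ∉ T[0,2] ⇒ NO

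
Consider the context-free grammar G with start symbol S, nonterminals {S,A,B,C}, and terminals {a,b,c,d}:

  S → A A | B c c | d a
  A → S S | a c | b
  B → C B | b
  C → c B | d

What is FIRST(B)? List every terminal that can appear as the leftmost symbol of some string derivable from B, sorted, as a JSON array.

Compute FIRST by fixpoint:
pass 1:
  A via A→a c: +{a}
  A via A→b: +{b}
  B via B→b: +{b}
  C via C→c B: +{c}
  C via C→d: +{d}
  S via S→A A: +{a,b}
  S via S→d a: +{d}
  S: {a,b,d}  A: {a,b}  B: {b}  C: {c,d}
pass 2:
  A via A→S S: +{d}
  B via B→C B: +{c,d}
  S via S→B c c: +{c}
  S: {a,b,c,d}  A: {a,b,d}  B: {b,c,d}  C: {c,d}
pass 3:
  A via A→S S: +{c}
  S: {a,b,c,d}  A: {a,b,c,d}  B: {b,c,d}  C: {c,d}
pass 4: — fixpoint
  S: {a,b,c,d}  A: {a,b,c,d}  B: {b,c,d}  C: {c,d}

FIRST(B) = ["b", "c", "d"]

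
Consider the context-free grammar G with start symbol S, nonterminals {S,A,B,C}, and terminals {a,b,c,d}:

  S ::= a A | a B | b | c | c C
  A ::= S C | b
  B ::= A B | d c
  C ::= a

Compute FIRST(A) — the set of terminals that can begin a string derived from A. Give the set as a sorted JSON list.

FIRST sets, iterate to fixpoint:
round 1:
  A via A→b: +{b}
  B via B→A B: +{b}
  B via B→d c: +{d}
  C via C→a: +{a}
  S via S→a A: +{a}
  S via S→b: +{b}
  S via S→c: +{c}
  FIRST[S]={a,b,c}  FIRST[A]={b}  FIRST[B]={b,d}  FIRST[C]={a}
round 2:
  A via A→S C: +{a,c}
  B via B→A B: +{a,c}
  FIRST[S]={a,b,c}  FIRST[A]={a,b,c}  FIRST[B]={a,b,c,d}  FIRST[C]={a}
round 3: done
  FIRST[S]={a,b,c}  FIRST[A]={a,b,c}  FIRST[B]={a,b,c,d}  FIRST[C]={a}

FIRST(A) = ["a", "b", "c"]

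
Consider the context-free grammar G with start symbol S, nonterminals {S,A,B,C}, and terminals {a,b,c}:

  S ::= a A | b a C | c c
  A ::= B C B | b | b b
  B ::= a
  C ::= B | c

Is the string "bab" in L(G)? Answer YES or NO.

CNF form of G:
  S -> T0 X4 | T1 A | T2 T2
  A -> B X3 | T0 T0 | b
  B -> a
  C -> a | c
  T0 -> b
  T1 -> a
  T2 -> c
  X3 -> C B
  X4 -> T1 C

Fill CYK table bottom-up:
  [0..0]={A,T0}  "b"  orig:{A}
  [1..1]={B,C,T1}  "a"  orig:{B,C}
  [2..2]={A,T0}  "b"  orig:{A}
  [0..1]=∅  "ba"
  [1..2]={S}  "ab"
  [0..2]=∅  "bab"

S ∉ T[0,2] ⇒ NO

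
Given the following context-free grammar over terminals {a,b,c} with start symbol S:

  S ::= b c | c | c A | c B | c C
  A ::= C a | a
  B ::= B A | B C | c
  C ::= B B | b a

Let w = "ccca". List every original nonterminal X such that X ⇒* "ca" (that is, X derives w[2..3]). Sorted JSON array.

Convert to CNF:
  S -> T1 T2 | T2 A | T2 B | T2 C | c
  A -> C T0 | a
  B -> B A | B C | c
  C -> B B | T1 T0
  T0 -> a
  T1 -> b
  T2 -> c

CYK table (by increasing span), restricted to cells inside w[2..3]:
  T[2,2] 'c' = {B,S,T2}  orig:{B,S}
  T[3,3] 'a' = {A,T0}  orig:{A}
  T[2,3] 'ca' = {B,S}

Original NTs in T[2,3] deriving "ca": ["B", "S"]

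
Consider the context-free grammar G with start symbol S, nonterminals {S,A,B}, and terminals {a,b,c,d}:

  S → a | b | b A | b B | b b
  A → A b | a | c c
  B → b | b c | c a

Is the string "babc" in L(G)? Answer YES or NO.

CNF form of G:
  S -> T0 A | T0 B | T0 T0 | a | b
  A -> A T0 | T1 T1 | a
  B -> T0 T1 | T1 T2 | b
  T0 -> b
  T1 -> c
  T2 -> a

CYK fill:
  [0..0]={B,S,T0}  "b"  orig:{B,S}
  [1..1]={A,S,T2}  "a"  orig:{A,S}
  [2..2]={B,S,T0}  "b"  orig:{B,S}
  [3..3]={T1}  "c"  orig:{}
  [0..1]={S}  "ba"
  [1..2]={A}  "ab"
  [2..3]={B}  "bc"
  [0..2]={S}  "bab"
  [1..3]=∅  "abc"
  [0..3]=∅  "babc"

S ∉ T[0,3] ⇒ NO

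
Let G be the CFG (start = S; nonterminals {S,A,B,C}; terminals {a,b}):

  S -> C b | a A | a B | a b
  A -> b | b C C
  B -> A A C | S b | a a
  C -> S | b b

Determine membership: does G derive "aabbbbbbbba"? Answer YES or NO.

CNF form of G:
  S -> C T0 | T1 A | T1 B | T1 T0
  A -> T0 X2 | b
  B -> A X3 | S T0 | T1 T1
  C -> C T0 | T0 T0 | T1 A | T1 B | T1 T0
  T0 -> b
  T1 -> a
  X2 -> C C
  X3 -> A C

CYK table (by increasing span):
  [0..0]={T1}  "a"  orig:{}
  [1..1]={T1}  "a"  orig:{}
  [2..2]={A,T0}  "b"  orig:{A}
  [3..3]={A,T0}  "b"  orig:{A}
  [4..4]={A,T0}  "b"  orig:{A}
  [5..5]={A,T0}  "b"  orig:{A}
  [6..6]={A,T0}  "b"  orig:{A}
  [7..7]={A,T0}  "b"  orig:{A}
  [8..8]={A,T0}  "b"  orig:{A}
  [9..9]={A,T0}  "b"  orig:{A}
  [10..10]={T1}  "a"  orig:{}
  [0..1]={B}  "aa"
  [1..2]={C,S}  "ab"
  [2..3]={C}  "bb"
  [3..4]={C}  "bb"
  [4..5]={C}  "bb"
  [5..6]={C}  "bb"
  [6..7]={C}  "bb"
  [7..8]={C}  "bb"
  [8..9]={C}  "bb"
  [9..10]=∅  "ba"
  [0..2]=∅  "aab"
  [1..3]={B,C,S}  "abb"
  [2..4]={C,S,X3}  "bbb"  orig:{C,S}
  [3..5]={C,S,X3}  "bbb"  orig:{C,S}
  [4..6]={C,S,X3}  "bbb"  orig:{C,S}
  [5..7]={C,S,X3}  "bbb"  orig:{C,S}
  [6..8]={C,S,X3}  "bbb"  orig:{C,S}
  [7..9]={C,S,X3}  "bbb"  orig:{C,S}
  [8..10]=∅  "bba"
  [0..3]={C,S}  "aabb"
  [1..4]={B,C,S,X2}  "abbb"  orig:{B,C,S}
  [2..5]={B,C,S,X2,X3}  "bbbb"  orig:{B,C,S}
  [3..6]={B,C,S,X2,X3}  "bbbb"  orig:{B,C,S}
  [4..7]={B,C,S,X2,X3}  "bbbb"  orig:{B,C,S}
  [5..8]={B,C,S,X2,X3}  "bbbb"  orig:{B,C,S}
  [6..9]={B,C,S,X2,X3}  "bbbb"  orig:{B,C,S}
  [7..10]=∅  "bbba"
  [0..4]={B,C,S}  "aabbb"
  [1..5]={B,C,S,X2}  "abbbb"  orig:{B,C,S}
  [2..6]={A,B,C,S,X2,X3}  "bbbbb"  orig:{A,B,C,S}
  [3..7]={A,B,C,S,X2,X3}  "bbbbb"  orig:{A,B,C,S}
  [4..8]={A,B,C,S,X2,X3}  "bbbbb"  orig:{A,B,C,S}
  [5..9]={A,B,C,S,X2,X3}  "bbbbb"  orig:{A,B,C,S}
  [6..10]=∅  "bbbba"
  [0..5]={B,C,S,X2}  "aabbbb"  orig:{B,C,S}
  [1..6]={B,C,S,X2}  "abbbbb"  orig:{B,C,S}
  [2..7]={A,B,C,S,X2,X3}  "bbbbbb"  orig:{A,B,C,S}
  [3..8]={A,B,C,S,X2,X3}  "bbbbbb"  orig:{A,B,C,S}
  [4..9]={A,B,C,S,X2,X3}  "bbbbbb"  orig:{A,B,C,S}
  [5..10]=∅  "bbbbba"
  [0..6]={B,C,S,X2}  "aabbbbb"  orig:{B,C,S}
  [1..7]={B,C,S,X2}  "abbbbbb"  orig:{B,C,S}
  [2..8]={A,B,C,S,X2,X3}  "bbbbbbb"  orig:{A,B,C,S}
  [3..9]={A,B,C,S,X2,X3}  "bbbbbbb"  orig:{A,B,C,S}
  [4..10]=∅  "bbbbbba"
  [0..7]={B,C,S,X2}  "aabbbbbb"  orig:{B,C,S}
  [1..8]={B,C,S,X2}  "abbbbbbb"  orig:{B,C,S}
  [2..9]={A,B,C,S,X2,X3}  "bbbbbbbb"  orig:{A,B,C,S}
  [3..10]=∅  "bbbbbbba"
  [0..8]={B,C,S,X2}  "aabbbbbbb"  orig:{B,C,S}
  [1..9]={B,C,S,X2}  "abbbbbbbb"  orig:{B,C,S}
  [2..10]=∅  "bbbbbbbba"
  [0..9]={B,C,S,X2}  "aabbbbbbbb"  orig:{B,C,S}
  [1..10]=∅  "abbbbbbbba"
  [0..10]=∅  "aabbbbbbbba"

S ∉ T[0,10] ⇒ NO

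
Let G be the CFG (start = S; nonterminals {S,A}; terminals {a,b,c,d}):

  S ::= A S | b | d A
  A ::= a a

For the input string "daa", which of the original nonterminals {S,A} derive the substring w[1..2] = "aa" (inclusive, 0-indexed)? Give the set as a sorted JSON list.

CNF form of G:
  S -> A S | T1 A | b
  A -> T0 T0
  T0 -> a
  T1 -> d

CYK table (by increasing span) (cells [i..j] with 1 ≤ i ≤ j ≤ 2 only):
  cell(1,1) a: {T0}  orig:{}
  cell(2,2) a: {T0}  orig:{}
  cell(1,2) aa: {A}

Original NTs in T[1,2] deriving "aa": ["A"]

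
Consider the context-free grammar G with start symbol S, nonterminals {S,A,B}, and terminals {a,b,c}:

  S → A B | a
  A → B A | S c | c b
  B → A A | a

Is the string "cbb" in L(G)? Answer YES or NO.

Convert to CNF:
  S -> A B | a
  A -> B A | S T0 | T0 T1
  B -> A A | a
  T0 -> c
  T1 -> b

CYK table (by increasing span):
  [0..0]={T0}  "c"  orig:{}
  [1..1]={T1}  "b"  orig:{}
  [2..2]={T1}  "b"  orig:{}
  [0..1]={A}  "cb"
  [1..2]=∅  "bb"
  [0..2]=∅  "cbb"

S ∉ T[0,2] ⇒ NO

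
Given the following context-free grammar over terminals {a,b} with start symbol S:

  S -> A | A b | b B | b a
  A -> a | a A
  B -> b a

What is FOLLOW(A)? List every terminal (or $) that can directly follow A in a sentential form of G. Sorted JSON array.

FIRST iteration:
[1]
  A via A→a: +{a}
  B via B→b a: +{b}
  S via S→A: +{a}
  S via S→b B: +{b}
  FIRST[S]={a,b}  FIRST[A]={a}  FIRST[B]={b}
[2] (stable)
  FIRST[S]={a,b}  FIRST[A]={a}  FIRST[B]={b}

FOLLOW sets:
FOLLOW(S) := {$}
[1]
  S→A: FOLLOW(A) ⊇ FOLLOW(S) ⊇ {$}; new: +{$}
  S→A b: FOLLOW(A) ⊇ FIRST(b) = {b}; new: +{b}
  S→b B: FOLLOW(B) ⊇ FOLLOW(S) ⊇ {$}; new: +{$}
  FOLLOW(S)={$}  FOLLOW(A)={$,b}  FOLLOW(B)={$}
[2] — fixpoint
  FOLLOW(S)={$}  FOLLOW(A)={$,b}  FOLLOW(B)={$}

FOLLOW(A) = ["$", "b"]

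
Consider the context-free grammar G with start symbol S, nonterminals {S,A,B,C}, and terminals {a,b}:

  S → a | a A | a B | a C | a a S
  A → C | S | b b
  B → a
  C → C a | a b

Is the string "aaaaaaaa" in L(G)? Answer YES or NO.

Convert to CNF:
  S -> T0 A | T0 B | T0 C | T0 X3 | a
  A -> C T0 | T0 A | T0 B | T0 C | T0 T1 | T0 X2 | T1 T1 | a
  B -> a
  C -> C T0 | T0 T1
  T0 -> a
  T1 -> b
  X2 -> T0 S
  X3 -> T0 S

CYK table (by increasing span):
  T[0,0] 'a' = {A,B,S,T0}  orig:{A,B,S}
  T[1,1] 'a' = {A,B,S,T0}  orig:{A,B,S}
  T[2,2] 'a' = {A,B,S,T0}  orig:{A,B,S}
  T[3,3] 'a' = {A,B,S,T0}  orig:{A,B,S}
  T[4,4] 'a' = {A,B,S,T0}  orig:{A,B,S}
  T[5,5] 'a' = {A,B,S,T0}  orig:{A,B,S}
  T[6,6] 'a' = {A,B,S,T0}  orig:{A,B,S}
  T[7,7] 'a' = {A,B,S,T0}  orig:{A,B,S}
  T[0,1] 'aa' = {A,S,X2,X3}  orig:{A,S}
  T[1,2] 'aa' = {A,S,X2,X3}  orig:{A,S}
  T[2,3] 'aa' = {A,S,X2,X3}  orig:{A,S}
  T[3,4] 'aa' = {A,S,X2,X3}  orig:{A,S}
  T[4,5] 'aa' = {A,S,X2,X3}  orig:{A,S}
  T[5,6] 'aa' = {A,S,X2,X3}  orig:{A,S}
  T[6,7] 'aa' = {A,S,X2,X3}  orig:{A,S}
  T[0,2] 'aaa' = {A,S,X2,X3}  orig:{A,S}
  T[1,3] 'aaa' = {A,S,X2,X3}  orig:{A,S}
  T[2,4] 'aaa' = {A,S,X2,X3}  orig:{A,S}
  T[3,5] 'aaa' = {A,S,X2,X3}  orig:{A,S}
  T[4,6] 'aaa' = {A,S,X2,X3}  orig:{A,S}
  T[5,7] 'aaa' = {A,S,X2,X3}  orig:{A,S}
  T[0,3] 'aaaa' = {A,S,X2,X3}  orig:{A,S}
  T[1,4] 'aaaa' = {A,S,X2,X3}  orig:{A,S}
  T[2,5] 'aaaa' = {A,S,X2,X3}  orig:{A,S}
  T[3,6] 'aaaa' = {A,S,X2,X3}  orig:{A,S}
  T[4,7] 'aaaa' = {A,S,X2,X3}  orig:{A,S}
  T[0,4] 'aaaaa' = {A,S,X2,X3}  orig:{A,S}
  T[1,5] 'aaaaa' = {A,S,X2,X3}  orig:{A,S}
  T[2,6] 'aaaaa' = {A,S,X2,X3}  orig:{A,S}
  T[3,7] 'aaaaa' = {A,S,X2,X3}  orig:{A,S}
  T[0,5] 'aaaaaa' = {A,S,X2,X3}  orig:{A,S}
  T[1,6] 'aaaaaa' = {A,S,X2,X3}  orig:{A,S}
  T[2,7] 'aaaaaa' = {A,S,X2,X3}  orig:{A,S}
  T[0,6] 'aaaaaaa' = {A,S,X2,X3}  orig:{A,S}
  T[1,7] 'aaaaaaa' = {A,S,X2,X3}  orig:{A,S}
  T[0,7] 'aaaaaaaa' = {A,S,X2,X3}  orig:{A,S}

S ∈ T[0,7] ⇒ YES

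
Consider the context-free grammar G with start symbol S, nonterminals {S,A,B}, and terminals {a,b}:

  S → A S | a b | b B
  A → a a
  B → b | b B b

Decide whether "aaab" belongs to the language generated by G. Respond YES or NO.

Convert to CNF:
  S -> A S | T0 T1 | T1 B
  A -> T0 T0
  B -> T1 X2 | b
  T0 -> a
  T1 -> b
  X2 -> B T1

CYK fill:
  cell(0,0) a: {T0}  orig:{}
  cell(1,1) a: {T0}  orig:{}
  cell(2,2) a: {T0}  orig:{}
  cell(3,3) b: {B,T1}  orig:{B}
  cell(0,1) aa: {A}
  cell(1,2) aa: {A}
  cell(2,3) ab: {S}
  cell(0,2) aaa: ∅
  cell(1,3) aab: ∅
  cell(0,3) aaab: {S}

S ∈ T[0,3] ⇒ YES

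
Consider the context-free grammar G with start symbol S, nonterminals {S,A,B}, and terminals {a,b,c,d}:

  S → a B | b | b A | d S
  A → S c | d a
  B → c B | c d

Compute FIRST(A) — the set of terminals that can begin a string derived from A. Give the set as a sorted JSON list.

FIRST iteration:
[1]
  A via A→d a: +{d}
  B via B→c B: +{c}
  S via S→a B: +{a}
  S via S→b: +{b}
  S via S→d S: +{d}
  S: {a,b,d}  A: {d}  B: {c}
[2]
  A via A→S c: +{a,b}
  S: {a,b,d}  A: {a,b,d}  B: {c}
[3] — fixpoint
  S: {a,b,d}  A: {a,b,d}  B: {c}

FIRST(A) = ["a", "b", "d"]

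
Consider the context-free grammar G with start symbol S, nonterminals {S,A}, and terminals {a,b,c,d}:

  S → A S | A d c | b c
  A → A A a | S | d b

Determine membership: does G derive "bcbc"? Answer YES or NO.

Convert to CNF:
  S -> A S | A X6 | T3 T2
  A -> A S | A X4 | A X5 | T1 T3 | T3 T2
  T0 -> a
  T1 -> d
  T2 -> c
  T3 -> b
  X4 -> A T0
  X5 -> T1 T2
  X6 -> T1 T2

CYK fill:
  [0..0]={T3}  "b"  orig:{}
  [1..1]={T2}  "c"  orig:{}
  [2..2]={T3}  "b"  orig:{}
  [3..3]={T2}  "c"  orig:{}
  [0..1]={A,S}  "bc"
  [1..2]=∅  "cb"
  [2..3]={A,S}  "bc"
  [0..2]=∅  "bcb"
  [1..3]=∅  "cbc"
  [0..3]={A,S}  "bcbc"

S ∈ T[0,3] ⇒ YES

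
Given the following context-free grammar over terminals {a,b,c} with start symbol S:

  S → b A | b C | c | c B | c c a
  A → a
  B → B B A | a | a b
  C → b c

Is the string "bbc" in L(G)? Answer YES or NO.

CNF form of G:
  S -> T1 A | T1 C | T2 B | T2 X4 | c
  A -> a
  B -> B X3 | T0 T1 | a
  C -> T1 T2
  T0 -> a
  T1 -> b
  T2 -> c
  X3 -> B A
  X4 -> T2 T0

CYK fill:
  T[0,0] 'b' = {T1}  orig:{}
  T[1,1] 'b' = {T1}  orig:{}
  T[2,2] 'c' = {S,T2}  orig:{S}
  T[0,1] 'bb' = ∅
  T[1,2] 'bc' = {C}
  T[0,2] 'bbc' = {S}

S ∈ T[0,2] ⇒ YES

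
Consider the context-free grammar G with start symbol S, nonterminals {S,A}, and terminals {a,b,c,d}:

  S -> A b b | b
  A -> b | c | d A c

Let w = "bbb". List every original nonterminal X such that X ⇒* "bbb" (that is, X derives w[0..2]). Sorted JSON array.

CNF form of G:
  S -> A X4 | b
  A -> T0 X3 | b | c
  T0 -> d
  T1 -> c
  T2 -> b
  X3 -> A T1
  X4 -> T2 T2

CYK fill — only the sub-triangle for w[0..2]:
  [0..0]={A,S,T2}  "b"  orig:{A,S}
  [1..1]={A,S,T2}  "b"  orig:{A,S}
  [2..2]={A,S,T2}  "b"  orig:{A,S}
  [0..1]={X4}  "bb"  orig:{}
  [1..2]={X4}  "bb"  orig:{}
  [0..2]={S}  "bbb"

Original NTs in T[0,2] deriving "bbb": ["S"]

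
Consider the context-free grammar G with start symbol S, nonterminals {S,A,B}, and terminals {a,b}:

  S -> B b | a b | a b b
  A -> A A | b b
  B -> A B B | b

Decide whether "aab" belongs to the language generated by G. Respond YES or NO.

Convert to CNF:
  S -> B T0 | T1 T0 | T1 X3
  A -> A A | T0 T0
  B -> A X2 | b
  T0 -> b
  T1 -> a
  X2 -> B B
  X3 -> T0 T0

CYK table (by increasing span):
  cell(0,0) a: {T1}  orig:{}
  cell(1,1) a: {T1}  orig:{}
  cell(2,2) b: {B,T0}  orig:{B}
  cell(0,1) aa: ∅
  cell(1,2) ab: {S}
  cell(0,2) aab: ∅

S ∉ T[0,2] ⇒ NO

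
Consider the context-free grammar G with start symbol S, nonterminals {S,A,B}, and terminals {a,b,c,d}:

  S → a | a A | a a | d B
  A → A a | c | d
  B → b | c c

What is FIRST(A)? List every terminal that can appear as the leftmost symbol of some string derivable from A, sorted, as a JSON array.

FIRST sets, iterate to fixpoint:
pass 1:
  A via A→c: +{c}
  A via A→d: +{d}
  B via B→b: +{b}
  B via B→c c: +{c}
  S via S→a: +{a}
  S via S→d B: +{d}
  FIRST[S]={a,d}  FIRST[A]={c,d}  FIRST[B]={b,c}
pass 2: done
  FIRST[S]={a,d}  FIRST[A]={c,d}  FIRST[B]={b,c}

FIRST(A) = ["c", "d"]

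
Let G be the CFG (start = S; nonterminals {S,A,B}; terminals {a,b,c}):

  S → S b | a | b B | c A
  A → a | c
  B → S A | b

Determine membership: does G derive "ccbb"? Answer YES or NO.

Convert to CNF:
  S -> S T0 | T0 B | T1 A | a
  A -> a | c
  B -> S A | b
  T0 -> b
  T1 -> c

CYK fill:
  T[0,0] 'c' = {A,T1}  orig:{A}
  T[1,1] 'c' = {A,T1}  orig:{A}
  T[2,2] 'b' = {B,T0}  orig:{B}
  T[3,3] 'b' = {B,T0}  orig:{B}
  T[0,1] 'cc' = {S}
  T[1,2] 'cb' = ∅
  T[2,3] 'bb' = {S}
  T[0,2] 'ccb' = {S}
  T[1,3] 'cbb' = ∅
  T[0,3] 'ccbb' = {S}

S ∈ T[0,3] ⇒ YES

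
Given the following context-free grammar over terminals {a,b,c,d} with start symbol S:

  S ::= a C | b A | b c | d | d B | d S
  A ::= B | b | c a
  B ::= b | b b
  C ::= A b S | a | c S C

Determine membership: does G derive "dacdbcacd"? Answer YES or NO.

Convert to CNF:
  S -> T0 A | T0 T1 | T2 C | T3 B | T3 S | d
  A -> T0 T0 | T1 T2 | b
  B -> T0 T0 | b
  C -> A X4 | T1 X5 | a
  T0 -> b
  T1 -> c
  T2 -> a
  T3 -> d
  X4 -> T0 S
  X5 -> S C

CYK fill:
  T[0,0] 'd' = {S,T3}  orig:{S}
  T[1,1] 'a' = {C,T2}  orig:{C}
  T[2,2] 'c' = {T1}  orig:{}
  T[3,3] 'd' = {S,T3}  orig:{S}
  T[4,4] 'b' = {A,B,T0}  orig:{A,B}
  T[5,5] 'c' = {T1}  orig:{}
  T[6,6] 'a' = {C,T2}  orig:{C}
  T[7,7] 'c' = {T1}  orig:{}
  T[8,8] 'd' = {S,T3}  orig:{S}
  T[0,1] 'da' = {X5}  orig:{}
  T[1,2] 'ac' = ∅
  T[2,3] 'cd' = ∅
  T[3,4] 'db' = {S}
  T[4,5] 'bc' = {S}
  T[5,6] 'ca' = {A}
  T[6,7] 'ac' = ∅
  T[7,8] 'cd' = ∅
  T[0,2] 'dac' = ∅
  T[1,3] 'acd' = ∅
  T[2,4] 'cdb' = ∅
  T[3,5] 'dbc' = {S}
  T[4,6] 'bca' = {S,X5}  orig:{S}
  T[5,7] 'cac' = ∅
  T[6,8] 'acd' = ∅
  T[0,3] 'dacd' = ∅
  T[1,4] 'acdb' = ∅
  T[2,5] 'cdbc' = ∅
  T[3,6] 'dbca' = {S,X5}  orig:{S}
  T[4,7] 'bcac' = ∅
  T[5,8] 'cacd' = ∅
  T[0,4] 'dacdb' = ∅
  T[1,5] 'acdbc' = ∅
  T[2,6] 'cdbca' = {C}
  T[3,7] 'dbcac' = ∅
  T[4,8] 'bcacd' = ∅
  T[0,5] 'dacdbc' = ∅
  T[1,6] 'acdbca' = {S}
  T[2,7] 'cdbcac' = ∅
  T[3,8] 'dbcacd' = ∅
  T[0,6] 'dacdbca' = {S}
  T[1,7] 'acdbcac' = ∅
  T[2,8] 'cdbcacd' = ∅
  T[0,7] 'dacdbcac' = ∅
  T[1,8] 'acdbcacd' = ∅
  T[0,8] 'dacdbcacd' = ∅

S ∉ T[0,8] ⇒ NO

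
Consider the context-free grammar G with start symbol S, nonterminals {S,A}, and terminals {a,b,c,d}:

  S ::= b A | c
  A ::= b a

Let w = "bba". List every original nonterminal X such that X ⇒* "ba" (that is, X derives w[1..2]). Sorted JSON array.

CNF form of G:
  S -> T0 A | c
  A -> T0 T1
  T0 -> b
  T1 -> a

CYK fill, restricted to cells inside w[1..2]:
  [1..1]={T0}  "b"  orig:{}
  [2..2]={T1}  "a"  orig:{}
  [1..2]={A}  "ba"

Original NTs in T[1,2] deriving "ba": ["A"]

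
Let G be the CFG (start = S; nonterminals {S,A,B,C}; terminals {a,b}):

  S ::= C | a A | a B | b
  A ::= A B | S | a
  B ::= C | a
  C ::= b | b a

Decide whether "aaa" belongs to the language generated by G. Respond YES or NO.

CNF form of G:
  S -> T0 A | T0 B | T1 T0 | b
  A -> A B | T0 A | T0 B | T1 T0 | a | b
  B -> T1 T0 | a | b
  C -> T1 T0 | b
  T0 -> a
  T1 -> b

Fill CYK table bottom-up:
  cell(0,0) a: {A,B,T0}  orig:{A,B}
  cell(1,1) a: {A,B,T0}  orig:{A,B}
  cell(2,2) a: {A,B,T0}  orig:{A,B}
  cell(0,1) aa: {A,S}
  cell(1,2) aa: {A,S}
  cell(0,2) aaa: {A,S}

S ∈ T[0,2] ⇒ YES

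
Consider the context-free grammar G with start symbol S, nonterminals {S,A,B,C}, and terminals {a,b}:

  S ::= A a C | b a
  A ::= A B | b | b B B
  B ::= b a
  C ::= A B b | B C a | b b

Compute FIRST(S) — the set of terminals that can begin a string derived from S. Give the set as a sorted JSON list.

Compute FIRST by fixpoint:
pass 1:
  A via A→b: +{b}
  B via B→b a: +{b}
  C via C→A B b: +{b}
  S via S→A a C: +{b}
  FIRST[S]={b}  FIRST[A]={b}  FIRST[B]={b}  FIRST[C]={b}
pass 2: (no change)
  FIRST[S]={b}  FIRST[A]={b}  FIRST[B]={b}  FIRST[C]={b}

FIRST(S) = ["b"]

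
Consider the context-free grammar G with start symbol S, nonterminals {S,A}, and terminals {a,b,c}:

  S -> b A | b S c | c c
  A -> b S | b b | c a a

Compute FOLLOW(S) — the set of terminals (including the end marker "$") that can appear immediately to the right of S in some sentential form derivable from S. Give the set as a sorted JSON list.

Compute FIRST by fixpoint:
iter 1:
  A via A→b S: +{b}
  A via A→c a a: +{c}
  S via S→b A: +{b}
  S via S→c c: +{c}
  FIRST[S]={b,c}  FIRST[A]={b,c}
iter 2: (stable)
  FIRST[S]={b,c}  FIRST[A]={b,c}

Compute FOLLOW by fixpoint:
FOLLOW(S) := {$}
iter 1:
  S→b A: FOLLOW(A) ⊇ FOLLOW(S) ⊇ {$}; new: +{$}
  S→b S c: FOLLOW(S) ⊇ FIRST(c) = {c}; new: +{c}
  S: {$,c}  A: {$}
iter 2:
  S→b A: FOLLOW(A) ⊇ FOLLOW(S) ⊇ {$,c}; new: +{c}
  S: {$,c}  A: {$,c}
iter 3: done
  S: {$,c}  A: {$,c}

FOLLOW(S) = ["$", "c"]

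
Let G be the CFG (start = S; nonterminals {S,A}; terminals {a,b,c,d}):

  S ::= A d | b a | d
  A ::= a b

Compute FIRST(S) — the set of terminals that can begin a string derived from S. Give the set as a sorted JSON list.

Compute FIRST by fixpoint:
round 1:
  A via A→a b: +{a}
  S via S→A d: +{a}
  S via S→b a: +{b}
  S via S→d: +{d}
  FIRST(S)={a,b,d}  FIRST(A)={a}
round 2: (no change)
  FIRST(S)={a,b,d}  FIRST(A)={a}

FIRST(S) = ["a", "b", "d"]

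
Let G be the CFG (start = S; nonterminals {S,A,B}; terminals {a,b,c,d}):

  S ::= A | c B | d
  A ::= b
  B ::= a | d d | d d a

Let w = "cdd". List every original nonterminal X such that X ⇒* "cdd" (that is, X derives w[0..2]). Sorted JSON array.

CNF form of G:
  S -> T2 B | b | d
  A -> b
  B -> T0 T0 | T0 X3 | a
  T0 -> d
  T1 -> a
  T2 -> c
  X3 -> T0 T1

CYK table (by increasing span), restricted to cells inside w[0..2]:
  cell(0,0) c: {T2}  orig:{}
  cell(1,1) d: {S,T0}  orig:{S}
  cell(2,2) d: {S,T0}  orig:{S}
  cell(0,1) cd: ∅
  cell(1,2) dd: {B}
  cell(0,2) cdd: {S}

Original NTs in T[0,2] deriving "cdd": ["S"]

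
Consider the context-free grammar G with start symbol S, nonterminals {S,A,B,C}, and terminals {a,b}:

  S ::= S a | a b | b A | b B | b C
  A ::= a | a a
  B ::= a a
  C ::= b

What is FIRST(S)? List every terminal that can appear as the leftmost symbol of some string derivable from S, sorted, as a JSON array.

Compute FIRST by fixpoint:
round 1:
  A via A→a: +{a}
  B via B→a a: +{a}
  C via C→b: +{b}
  S via S→a b: +{a}
  S via S→b A: +{b}
  FIRST[S]={a,b}  FIRST[A]={a}  FIRST[B]={a}  FIRST[C]={b}
round 2: (no change)
  FIRST[S]={a,b}  FIRST[A]={a}  FIRST[B]={a}  FIRST[C]={b}

FIRST(S) = ["a", "b"]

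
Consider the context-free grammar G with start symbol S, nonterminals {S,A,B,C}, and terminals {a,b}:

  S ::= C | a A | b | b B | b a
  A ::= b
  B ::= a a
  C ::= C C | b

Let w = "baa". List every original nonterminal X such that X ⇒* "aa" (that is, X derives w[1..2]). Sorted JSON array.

CNF form of G:
  S -> C C | T0 A | T1 B | T1 T0 | b
  A -> b
  B -> T0 T0
  C -> C C | b
  T0 -> a
  T1 -> b

Fill CYK table bottom-up — only the sub-triangle for w[1..2]:
  cell(1,1) a: {T0}  orig:{}
  cell(2,2) a: {T0}  orig:{}
  cell(1,2) aa: {B}

Original NTs in T[1,2] deriving "aa": ["B"]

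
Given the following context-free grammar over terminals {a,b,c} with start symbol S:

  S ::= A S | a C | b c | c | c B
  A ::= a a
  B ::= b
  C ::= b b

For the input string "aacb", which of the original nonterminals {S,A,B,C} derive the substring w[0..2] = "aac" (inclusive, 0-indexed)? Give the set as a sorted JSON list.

Convert to CNF:
  S -> A S | T0 C | T1 T2 | T2 B | c
  A -> T0 T0
  B -> b
  C -> T1 T1
  T0 -> a
  T1 -> b
  T2 -> c

CYK fill — only the sub-triangle for w[0..2]:
  [0..0]={T0}  "a"  orig:{}
  [1..1]={T0}  "a"  orig:{}
  [2..2]={S,T2}  "c"  orig:{S}
  [0..1]={A}  "aa"
  [1..2]=∅  "ac"
  [0..2]={S}  "aac"

Original NTs in T[0,2] deriving "aac": ["S"]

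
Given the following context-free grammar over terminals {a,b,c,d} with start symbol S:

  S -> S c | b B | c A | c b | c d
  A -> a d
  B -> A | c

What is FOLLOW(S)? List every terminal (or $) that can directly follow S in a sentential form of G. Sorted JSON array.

Compute FIRST by fixpoint:
round 1:
  A via A→a d: +{a}
  B via B→A: +{a}
  B via B→c: +{c}
  S via S→b B: +{b}
  S via S→c A: +{c}
  FIRST(S)={b,c}  FIRST(A)={a}  FIRST(B)={a,c}
round 2: (stable)
  FIRST(S)={b,c}  FIRST(A)={a}  FIRST(B)={a,c}

Compute FOLLOW by fixpoint:
FOLLOW(S) := {$}
round 1:
  S→S c: FOLLOW(S) ⊇ FIRST(c) = {c}; new: +{c}
  S→b B: FOLLOW(B) ⊇ FOLLOW(S) ⊇ {$,c}; new: +{$,c}
  S→c A: FOLLOW(A) ⊇ FOLLOW(S) ⊇ {$,c}; new: +{$,c}
  S: {$,c}  A: {$,c}  B: {$,c}
round 2: — fixpoint
  S: {$,c}  A: {$,c}  B: {$,c}

FOLLOW(S) = ["$", "c"]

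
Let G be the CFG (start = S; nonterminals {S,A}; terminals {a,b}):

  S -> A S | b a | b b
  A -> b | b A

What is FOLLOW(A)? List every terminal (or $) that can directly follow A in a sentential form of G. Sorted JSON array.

FIRST iteration:
[1]
  A via A→b: +{b}
  S via S→A S: +{b}
  FIRST[S]={b}  FIRST[A]={b}
[2] done
  FIRST[S]={b}  FIRST[A]={b}

FOLLOW sets:
FOLLOW(S) := {$}
iter 1:
  S→A S: FOLLOW(A) ⊇ FIRST(S) = {b}; new: +{b}
  FOLLOW[S]={$}  FOLLOW[A]={b}
iter 2: done
  FOLLOW[S]={$}  FOLLOW[A]={b}

FOLLOW(A) = ["b"]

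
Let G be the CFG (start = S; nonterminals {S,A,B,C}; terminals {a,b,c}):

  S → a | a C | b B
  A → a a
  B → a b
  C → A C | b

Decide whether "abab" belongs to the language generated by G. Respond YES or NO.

Convert to CNF:
  S -> T0 C | T1 B | a
  A -> T0 T0
  B -> T0 T1
  C -> A C | b
  T0 -> a
  T1 -> b

Fill CYK table bottom-up:
  [0..0]={S,T0}  "a"  orig:{S}
  [1..1]={C,T1}  "b"  orig:{C}
  [2..2]={S,T0}  "a"  orig:{S}
  [3..3]={C,T1}  "b"  orig:{C}
  [0..1]={B,S}  "ab"
  [1..2]=∅  "ba"
  [2..3]={B,S}  "ab"
  [0..2]=∅  "aba"
  [1..3]={S}  "bab"
  [0..3]=∅  "abab"

S ∉ T[0,3] ⇒ NO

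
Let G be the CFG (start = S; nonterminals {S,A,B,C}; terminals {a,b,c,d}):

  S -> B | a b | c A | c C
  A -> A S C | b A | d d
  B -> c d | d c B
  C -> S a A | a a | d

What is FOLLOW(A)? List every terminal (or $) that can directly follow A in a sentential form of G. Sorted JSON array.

Compute FIRST by fixpoint:
iter 1:
  A via A→b A: +{b}
  A via A→d d: +{d}
  B via B→c d: +{c}
  B via B→d c B: +{d}
  C via C→a a: +{a}
  C via C→d: +{d}
  S via S→B: +{c,d}
  S via S→a b: +{a}
  S: {a,c,d}  A: {b,d}  B: {c,d}  C: {a,d}
iter 2:
  C via C→S a A: +{c}
  S: {a,c,d}  A: {b,d}  B: {c,d}  C: {a,c,d}
iter 3: (no change)
  S: {a,c,d}  A: {b,d}  B: {c,d}  C: {a,c,d}

FOLLOW iteration:
initialize: $ ∈ FOLLOW(S)
iter 1:
  A→A S C: FOLLOW(A) ⊇ FIRST(S) = {a,c,d}; new: +{a,c,d}
  A→A S C: FOLLOW(S) ⊇ FIRST(C) = {a,c,d}; new: +{a,c,d}
  A→A S C: FOLLOW(C) ⊇ FOLLOW(A) ⊇ {a,c,d}; new: +{a,c,d}
  S→B: FOLLOW(B) ⊇ FOLLOW(S) ⊇ {$,a,c,d}; new: +{$,a,c,d}
  S→c A: FOLLOW(A) ⊇ FOLLOW(S) ⊇ {$,a,c,d}; new: +{$}
  S→c C: FOLLOW(C) ⊇ FOLLOW(S) ⊇ {$,a,c,d}; new: +{$}
  FOLLOW(S)={$,a,c,d}  FOLLOW(A)={$,a,c,d}  FOLLOW(B)={$,a,c,d}  FOLLOW(C)={$,a,c,d}
iter 2: (no change)
  FOLLOW(S)={$,a,c,d}  FOLLOW(A)={$,a,c,d}  FOLLOW(B)={$,a,c,d}  FOLLOW(C)={$,a,c,d}

FOLLOW(A) = ["$", "a", "c", "d"]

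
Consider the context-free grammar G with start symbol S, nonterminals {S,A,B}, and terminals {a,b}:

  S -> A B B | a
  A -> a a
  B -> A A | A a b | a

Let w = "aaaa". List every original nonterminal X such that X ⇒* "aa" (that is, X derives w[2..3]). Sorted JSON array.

Convert to CNF:
  S -> A X3 | a
  A -> T0 T0
  B -> A A | A X2 | a
  T0 -> a
  T1 -> b
  X2 -> T0 T1
  X3 -> B B

CYK fill (cells [i..j] with 2 ≤ i ≤ j ≤ 3 only):
  [2..2]={B,S,T0}  "a"  orig:{B,S}
  [3..3]={B,S,T0}  "a"  orig:{B,S}
  [2..3]={A,X3}  "aa"  orig:{A}

Original NTs in T[2,3] deriving "aa": ["A"]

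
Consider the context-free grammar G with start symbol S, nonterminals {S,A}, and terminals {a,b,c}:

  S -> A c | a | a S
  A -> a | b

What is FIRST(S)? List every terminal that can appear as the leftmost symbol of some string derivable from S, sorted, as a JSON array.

FIRST iteration:
pass 1:
  A via A→a: +{a}
  A via A→b: +{b}
  S via S→A c: +{a,b}
  FIRST(S)={a,b}  FIRST(A)={a,b}
pass 2: (stable)
  FIRST(S)={a,b}  FIRST(A)={a,b}

FIRST(S) = ["a", "b"]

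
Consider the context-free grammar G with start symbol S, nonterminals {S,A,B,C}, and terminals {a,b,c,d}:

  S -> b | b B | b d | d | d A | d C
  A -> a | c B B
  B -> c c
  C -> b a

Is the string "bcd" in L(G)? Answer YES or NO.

CNF form of G:
  S -> T1 B | T1 T3 | T3 A | T3 C | b | d
  A -> T0 X4 | a
  B -> T0 T0
  C -> T1 T2
  T0 -> c
  T1 -> b
  T2 -> a
  T3 -> d
  X4 -> B B

Fill CYK table bottom-up:
  [0..0]={S,T1}  "b"  orig:{S}
  [1..1]={T0}  "c"  orig:{}
  [2..2]={S,T3}  "d"  orig:{S}
  [0..1]=∅  "bc"
  [1..2]=∅  "cd"
  [0..2]=∅  "bcd"

S ∉ T[0,2] ⇒ NO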